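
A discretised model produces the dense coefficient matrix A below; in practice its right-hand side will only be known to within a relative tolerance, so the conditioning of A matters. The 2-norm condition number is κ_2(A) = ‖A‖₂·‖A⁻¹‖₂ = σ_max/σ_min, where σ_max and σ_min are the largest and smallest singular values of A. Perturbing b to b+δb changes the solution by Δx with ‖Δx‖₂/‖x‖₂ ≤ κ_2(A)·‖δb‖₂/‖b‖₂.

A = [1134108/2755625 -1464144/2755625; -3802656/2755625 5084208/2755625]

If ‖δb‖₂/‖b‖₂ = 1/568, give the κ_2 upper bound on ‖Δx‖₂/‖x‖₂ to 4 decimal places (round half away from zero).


0.3881

M = AᵀA = [25194229776/12149550625 -33590386368/12149550625; -33590386368/12149550625 44788621824/12149550625]. tr(M)=2799314064/485982025, det(M)=331776/485982025
solving λ² − 2799314064/485982025·λ + 331776/485982025 = 0 gives λ = 144/25, 2304/19439281
κ = σ_max/σ_min = (12/5)/(48/4409) = 220.4500
bound on ‖Δx‖/‖x‖: κ·ε = 220.4500·1/568 = 0.3881


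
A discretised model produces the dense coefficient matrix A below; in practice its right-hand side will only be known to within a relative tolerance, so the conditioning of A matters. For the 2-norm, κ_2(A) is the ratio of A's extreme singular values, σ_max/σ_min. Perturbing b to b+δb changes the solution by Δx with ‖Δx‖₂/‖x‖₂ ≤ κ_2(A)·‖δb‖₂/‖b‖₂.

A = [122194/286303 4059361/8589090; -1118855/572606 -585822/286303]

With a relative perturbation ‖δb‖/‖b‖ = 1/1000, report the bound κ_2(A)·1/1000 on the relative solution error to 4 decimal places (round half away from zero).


0.1676

AᵀA = [780227249/195049156 3071914832/731434335; 3071914832/731434335 193543775041/43886060100]; tr = 184547453033/21943030050, det = 17682025/7021769616
char-poly roots: 841/100 and 525625/1755442404
so κ_2 = √((841/100) / (525625/1755442404)) = 167.5920
bound on ‖Δx‖/‖x‖: κ·ε = 167.5920·1/1000 = 0.1676


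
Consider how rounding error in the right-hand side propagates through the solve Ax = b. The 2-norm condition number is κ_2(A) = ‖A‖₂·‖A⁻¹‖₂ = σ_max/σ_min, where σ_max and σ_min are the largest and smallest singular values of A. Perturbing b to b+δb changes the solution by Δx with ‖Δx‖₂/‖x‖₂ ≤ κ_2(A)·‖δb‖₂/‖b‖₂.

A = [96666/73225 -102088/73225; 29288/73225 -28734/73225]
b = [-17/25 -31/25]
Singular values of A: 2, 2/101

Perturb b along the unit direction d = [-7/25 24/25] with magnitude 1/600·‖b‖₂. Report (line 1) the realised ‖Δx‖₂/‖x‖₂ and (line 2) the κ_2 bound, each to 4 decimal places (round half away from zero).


σ_max = 2, σ_min = 2/101
κ_2(A) = 2 / (2/101) = 101.0000
κ_2(A)·‖δb‖/‖b‖ = 0.1683
solve Ax = b  →  x = [-36.9138 -34.4655]
2-norm of b is 1.4142; of x, 50.5025
Δx = A⁻¹·δb where δb = 1/600·1.4142·d; ‖Δx‖ = 0.1190
dividing the unrounded norms, ‖Δx‖/‖x‖ = 0.0024
tightness: 0.0024 against a bound of 0.1683 (unrounded ratio ≈ 0.0140)

0.0024
0.1683


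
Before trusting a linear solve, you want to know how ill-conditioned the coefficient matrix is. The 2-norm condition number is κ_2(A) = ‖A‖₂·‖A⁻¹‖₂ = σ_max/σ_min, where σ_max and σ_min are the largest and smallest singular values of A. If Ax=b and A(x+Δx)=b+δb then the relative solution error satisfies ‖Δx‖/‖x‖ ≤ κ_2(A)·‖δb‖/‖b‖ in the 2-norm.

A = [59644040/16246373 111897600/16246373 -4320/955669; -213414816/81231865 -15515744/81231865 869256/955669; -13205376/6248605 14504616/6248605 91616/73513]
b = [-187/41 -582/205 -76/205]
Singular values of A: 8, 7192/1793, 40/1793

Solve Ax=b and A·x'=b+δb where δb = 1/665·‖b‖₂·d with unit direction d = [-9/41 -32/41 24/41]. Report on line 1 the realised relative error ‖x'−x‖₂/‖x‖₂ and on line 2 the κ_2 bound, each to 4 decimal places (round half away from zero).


from the listed singular values, σ₁ = 8, σ_n = 40/1793
κ = σ_max/σ_min = 8/(40/1793) = 358.6000
perturbation bound = 358.6000·1/665 = 0.5392
solve Ax = b  →  x = [45.8071 -24.9971 123.9390]
‖b‖₂ = 5.3852 and ‖x‖₂ = 134.4769
with δb = [-0.0018 -0.0063 0.0047], A·Δx = δb → ‖Δx‖ = 0.3630
dividing the unrounded norms, ‖Δx‖/‖x‖ = 0.0027
so the bound overstates the realised error by a factor of ≈ 199.7738 (computed from the unrounded values)

0.0027
0.5392


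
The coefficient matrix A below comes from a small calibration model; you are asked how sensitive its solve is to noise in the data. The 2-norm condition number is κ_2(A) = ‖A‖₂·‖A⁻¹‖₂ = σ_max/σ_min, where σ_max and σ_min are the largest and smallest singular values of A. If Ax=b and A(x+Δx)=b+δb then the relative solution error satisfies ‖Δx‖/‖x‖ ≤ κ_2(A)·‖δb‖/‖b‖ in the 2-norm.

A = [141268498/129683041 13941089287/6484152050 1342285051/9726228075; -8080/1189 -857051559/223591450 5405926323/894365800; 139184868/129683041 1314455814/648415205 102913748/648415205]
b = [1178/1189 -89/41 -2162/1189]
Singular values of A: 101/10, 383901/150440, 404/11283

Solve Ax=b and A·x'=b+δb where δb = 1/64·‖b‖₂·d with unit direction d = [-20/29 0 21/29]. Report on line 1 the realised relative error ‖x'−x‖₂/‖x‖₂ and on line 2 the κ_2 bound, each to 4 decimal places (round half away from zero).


largest singular value 101/10, smallest 404/11283
κ_2(A) = (101/10) / (404/11283) = 282.0750
perturbation bound = 282.0750·1/64 = 4.4074
solve Ax = b  →  x = [-40.3112 22.8855 -31.1672]
‖b‖₂ = 3.0000 and ‖x‖₂ = 55.8582
δb = ε·‖b‖·d = [-0.0323 0.0000 0.0339]; solving A·Δx = δb gives ‖Δx‖ = 1.3091
realised ‖Δx‖/‖x‖ = 0.0234
so the bound overstates the realised error by a factor of ≈ 188.0558 (computed from the unrounded values)

0.0234
4.4074


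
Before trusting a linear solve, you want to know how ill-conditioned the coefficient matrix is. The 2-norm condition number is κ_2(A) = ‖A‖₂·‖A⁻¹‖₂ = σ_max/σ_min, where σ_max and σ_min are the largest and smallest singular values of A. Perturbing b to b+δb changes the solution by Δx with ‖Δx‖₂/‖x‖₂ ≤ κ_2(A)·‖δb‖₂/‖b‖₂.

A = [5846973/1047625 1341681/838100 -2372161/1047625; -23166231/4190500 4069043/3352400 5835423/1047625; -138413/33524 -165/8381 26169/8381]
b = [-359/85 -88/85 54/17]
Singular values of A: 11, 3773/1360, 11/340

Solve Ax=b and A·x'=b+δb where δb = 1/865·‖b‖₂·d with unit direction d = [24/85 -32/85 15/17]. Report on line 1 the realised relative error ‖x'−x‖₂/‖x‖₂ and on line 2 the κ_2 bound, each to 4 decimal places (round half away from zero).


0.0031
0.3931

from the listed singular values, σ₁ = 11, σ_n = 11/340
κ_2(A) = 11 / (11/340) = 340.0000
bound on ‖Δx‖/‖x‖: κ·ε = 340.0000·1/865 = 0.3931
solve Ax = b  →  x = [26.0441 -43.6773 35.1801]
‖b‖₂ = 5.3852 and ‖x‖₂ = 61.8356
δb = ε·‖b‖·d = [0.0018 -0.0023 0.0055]; solving A·Δx = δb gives ‖Δx‖ = 0.1924
realised ‖Δx‖/‖x‖ = 0.0031
realised/bound (from unrounded values) ≈ 0.0079


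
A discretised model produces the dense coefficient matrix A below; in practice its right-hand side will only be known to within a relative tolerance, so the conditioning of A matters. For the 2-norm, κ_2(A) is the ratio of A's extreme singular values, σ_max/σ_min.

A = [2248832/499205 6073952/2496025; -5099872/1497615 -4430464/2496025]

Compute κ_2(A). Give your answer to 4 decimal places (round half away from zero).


140.9520

form AᵀA = [2860956107776/89714027529 2542907686912/149523379215; 2542907686912/149523379215 2260876166144/249205632025] with trace 317895460864/7760729025 and determinant 26214400/310429161
char-poly roots: 1024/25 and 640000/310429161
so κ_2 = √((1024/25) / (640000/310429161)) = 140.9520


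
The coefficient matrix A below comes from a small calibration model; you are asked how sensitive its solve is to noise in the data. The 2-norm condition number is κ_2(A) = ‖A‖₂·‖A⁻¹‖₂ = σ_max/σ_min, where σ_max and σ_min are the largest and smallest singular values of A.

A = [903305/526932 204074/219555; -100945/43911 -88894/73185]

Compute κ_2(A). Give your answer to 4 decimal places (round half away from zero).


form AᵀA = [2283304518625/277657332624 50738363845/11569055526; 50738363845/11569055526 4510619464/1928175921] with trace 10148213569/960752016 and determinant 714025/240188004
eigenvalues of AᵀA: λ = (tr ± √(tr²−4·det))/2 = 169/16, 16900/60047001
κ_2(A) = √(λ_max/λ_min) = √((169/16) / (16900/60047001)) = 193.7250

193.7250


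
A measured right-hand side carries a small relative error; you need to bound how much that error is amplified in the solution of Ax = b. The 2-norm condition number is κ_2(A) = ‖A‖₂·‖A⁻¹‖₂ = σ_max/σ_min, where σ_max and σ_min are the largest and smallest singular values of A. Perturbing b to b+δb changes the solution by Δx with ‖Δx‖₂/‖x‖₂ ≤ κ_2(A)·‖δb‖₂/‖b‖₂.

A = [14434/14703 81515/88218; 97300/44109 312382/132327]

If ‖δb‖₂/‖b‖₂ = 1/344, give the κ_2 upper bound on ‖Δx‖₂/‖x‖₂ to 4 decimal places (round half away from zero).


M = AᵀA = [67114516/11512449 211179955/34537347; 211179955/34537347 2663504809/414448164]. tr(M)=6039985/492804, det(M)=9604/123201
char-poly roots: 49/4 and 784/123201
so κ_2 = √((49/4) / (784/123201)) = 43.8750
perturbation bound = 43.8750·1/344 = 0.1275

0.1275


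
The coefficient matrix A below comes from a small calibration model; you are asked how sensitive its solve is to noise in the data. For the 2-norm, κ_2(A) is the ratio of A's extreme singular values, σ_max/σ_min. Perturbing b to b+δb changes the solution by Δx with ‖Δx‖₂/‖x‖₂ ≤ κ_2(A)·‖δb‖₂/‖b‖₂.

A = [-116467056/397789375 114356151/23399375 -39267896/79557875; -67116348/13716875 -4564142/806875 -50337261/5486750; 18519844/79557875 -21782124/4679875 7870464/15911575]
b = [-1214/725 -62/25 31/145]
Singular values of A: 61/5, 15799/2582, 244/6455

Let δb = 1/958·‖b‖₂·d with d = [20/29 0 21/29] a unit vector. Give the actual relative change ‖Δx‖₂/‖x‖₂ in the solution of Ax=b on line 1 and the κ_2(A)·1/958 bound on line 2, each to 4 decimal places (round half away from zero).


largest singular value 61/5, smallest 244/6455
κ = σ_max/σ_min = (61/5)/(244/6455) = 322.7500
bound on ‖Δx‖/‖x‖: κ·ε = 322.7500·1/958 = 0.3369
solve Ax = b  →  x = [23.4966 -0.1631 -12.1606]
2-norm of b is 3.0000; of x, 26.4574
δb = ε·‖b‖·d = [0.0022 0.0000 0.0023]; solving A·Δx = δb gives ‖Δx‖ = 0.0828
realised ‖Δx‖/‖x‖ = 0.0031
so the bound overstates the realised error by a factor of ≈ 107.5936 (computed from the unrounded values)

0.0031
0.3369


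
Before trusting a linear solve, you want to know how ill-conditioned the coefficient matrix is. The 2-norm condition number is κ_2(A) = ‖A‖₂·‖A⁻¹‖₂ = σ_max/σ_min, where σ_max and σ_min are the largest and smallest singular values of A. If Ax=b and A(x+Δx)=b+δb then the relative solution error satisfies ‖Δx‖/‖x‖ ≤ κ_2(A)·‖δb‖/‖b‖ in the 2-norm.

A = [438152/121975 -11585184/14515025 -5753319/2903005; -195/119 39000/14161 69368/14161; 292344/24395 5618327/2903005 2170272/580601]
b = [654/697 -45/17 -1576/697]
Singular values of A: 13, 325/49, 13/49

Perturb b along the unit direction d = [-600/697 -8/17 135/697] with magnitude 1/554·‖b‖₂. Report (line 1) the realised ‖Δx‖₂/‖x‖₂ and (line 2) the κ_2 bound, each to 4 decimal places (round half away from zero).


0.0513
0.0884

largest singular value 13, smallest 13/49
condition number: 13 ÷ (13/49) = 49.0000
perturbation bound = 49.0000·1/554 = 0.0884
solve Ax = b  →  x = [-0.0210 -0.2246 -0.4211]
‖b‖ = 3.6056, ‖x‖ = 0.4778
with δb = [-0.0056 -0.0031 0.0013], A·Δx = δb → ‖Δx‖ = 0.0245
relative error = 0.0513
tightness: 0.0513 against a bound of 0.0884 (unrounded ratio ≈ 0.5805)


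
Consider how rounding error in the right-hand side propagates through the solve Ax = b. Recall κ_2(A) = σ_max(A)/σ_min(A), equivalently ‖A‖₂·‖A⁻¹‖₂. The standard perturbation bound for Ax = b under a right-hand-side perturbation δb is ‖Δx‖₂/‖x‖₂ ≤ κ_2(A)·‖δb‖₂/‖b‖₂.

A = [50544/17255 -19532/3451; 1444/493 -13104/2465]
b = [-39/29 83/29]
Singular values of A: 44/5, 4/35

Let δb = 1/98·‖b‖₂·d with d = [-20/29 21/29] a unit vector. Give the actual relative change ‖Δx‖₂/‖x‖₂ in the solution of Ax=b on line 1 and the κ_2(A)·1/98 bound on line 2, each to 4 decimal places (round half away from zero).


0.0108
0.7857

largest singular value 44/5, smallest 4/35
κ = σ_max/σ_min = (44/5)/(4/35) = 77.0000
bound on ‖Δx‖/‖x‖: κ·ε = 77.0000·1/98 = 0.7857
solve Ax = b  →  x = [23.2152 12.2527]
‖b‖ = 3.1623, ‖x‖ = 26.2502
re-solving with b+δb shifts x by Δx of norm 0.2823
dividing the unrounded norms, ‖Δx‖/‖x‖ = 0.0108
tightness: 0.0108 against a bound of 0.7857 (unrounded ratio ≈ 0.0137)


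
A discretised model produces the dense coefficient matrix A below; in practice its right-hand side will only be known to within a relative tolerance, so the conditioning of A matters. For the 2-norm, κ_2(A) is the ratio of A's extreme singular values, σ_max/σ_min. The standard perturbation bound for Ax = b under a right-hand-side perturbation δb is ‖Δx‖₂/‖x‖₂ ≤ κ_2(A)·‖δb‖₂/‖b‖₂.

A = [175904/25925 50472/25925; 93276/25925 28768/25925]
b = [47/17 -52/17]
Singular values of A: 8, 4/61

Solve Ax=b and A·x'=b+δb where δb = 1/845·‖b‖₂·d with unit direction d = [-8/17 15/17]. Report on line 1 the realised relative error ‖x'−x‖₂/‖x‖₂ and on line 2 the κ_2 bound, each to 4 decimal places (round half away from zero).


σ_max = 8, σ_min = 4/61
condition number: 8 ÷ (4/61) = 122.0000
bound on ‖Δx‖/‖x‖: κ·ε = 122.0000·1/845 = 0.1444
solve Ax = b  →  x = [17.2000 -58.5250]
‖b‖₂ = 4.1231 and ‖x‖₂ = 61.0001
δb = ε·‖b‖·d = [-0.0023 0.0043]; solving A·Δx = δb gives ‖Δx‖ = 0.0744
dividing the unrounded norms, ‖Δx‖/‖x‖ = 0.0012
tightness: 0.0012 against a bound of 0.1444 (unrounded ratio ≈ 0.0084)

0.0012
0.1444


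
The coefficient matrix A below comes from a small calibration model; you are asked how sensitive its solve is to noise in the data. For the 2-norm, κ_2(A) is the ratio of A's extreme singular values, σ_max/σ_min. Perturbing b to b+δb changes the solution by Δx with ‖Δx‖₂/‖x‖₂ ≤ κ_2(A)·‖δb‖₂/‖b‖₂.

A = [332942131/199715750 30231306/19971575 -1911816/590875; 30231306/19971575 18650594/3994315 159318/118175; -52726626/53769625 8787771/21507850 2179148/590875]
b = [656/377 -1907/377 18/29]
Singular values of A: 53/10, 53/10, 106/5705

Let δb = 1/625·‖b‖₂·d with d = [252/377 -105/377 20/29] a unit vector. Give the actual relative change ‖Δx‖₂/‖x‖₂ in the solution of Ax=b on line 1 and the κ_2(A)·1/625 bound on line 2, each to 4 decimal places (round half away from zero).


0.0029
0.4564

from the listed singular values, σ₁ = 53/10, σ_n = 106/5705
condition number: (53/10) ÷ (106/5705) = 285.2500
bound on ‖Δx‖/‖x‖: κ·ε = 285.2500·1/625 = 0.4564
solve Ax = b  →  x = [142.8877 -60.3541 44.8472]
‖b‖₂ = 5.3852 and ‖x‖₂ = 161.4645
with δb = [0.0058 -0.0024 0.0059], A·Δx = δb → ‖Δx‖ = 0.4637
dividing the unrounded norms, ‖Δx‖/‖x‖ = 0.0029
tightness: 0.0029 against a bound of 0.4564 (unrounded ratio ≈ 0.0063)


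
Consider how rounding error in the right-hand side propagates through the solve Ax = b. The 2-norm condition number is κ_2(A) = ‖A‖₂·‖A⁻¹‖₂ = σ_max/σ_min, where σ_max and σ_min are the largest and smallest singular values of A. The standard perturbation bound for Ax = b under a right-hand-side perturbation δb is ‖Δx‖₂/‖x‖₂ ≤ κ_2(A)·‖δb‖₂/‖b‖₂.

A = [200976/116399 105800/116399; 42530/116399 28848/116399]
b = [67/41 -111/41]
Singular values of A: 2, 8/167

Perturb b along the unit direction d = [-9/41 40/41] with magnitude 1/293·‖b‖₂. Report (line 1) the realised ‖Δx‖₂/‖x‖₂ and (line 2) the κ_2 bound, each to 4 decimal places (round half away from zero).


0.0036
0.1425

σ_max = 2, σ_min = 8/167
κ_2(A) = 2 / (8/167) = 41.7500
bound on ‖Δx‖/‖x‖: κ·ε = 41.7500·1/293 = 0.1425
solve Ax = b  →  x = [29.9118 -55.0221]
2-norm of b is 3.1623; of x, 62.6270
Δx = A⁻¹·δb where δb = 1/293·3.1623·d; ‖Δx‖ = 0.2253
relative error = 0.0036
tightness: 0.0036 against a bound of 0.1425 (unrounded ratio ≈ 0.0252)


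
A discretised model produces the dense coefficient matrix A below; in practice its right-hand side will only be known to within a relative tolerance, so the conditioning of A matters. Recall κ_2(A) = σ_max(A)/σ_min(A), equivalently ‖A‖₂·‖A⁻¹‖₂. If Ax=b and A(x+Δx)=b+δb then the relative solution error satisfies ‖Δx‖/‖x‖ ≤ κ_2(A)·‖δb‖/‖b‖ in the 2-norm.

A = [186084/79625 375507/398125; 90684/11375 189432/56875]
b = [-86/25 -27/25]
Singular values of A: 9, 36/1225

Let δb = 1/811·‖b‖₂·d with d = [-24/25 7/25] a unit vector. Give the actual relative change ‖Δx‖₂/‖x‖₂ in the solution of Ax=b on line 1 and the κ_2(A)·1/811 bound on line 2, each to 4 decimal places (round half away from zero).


from the listed singular values, σ₁ = 9, σ_n = 36/1225
κ = σ_max/σ_min = 9/(36/1225) = 306.2500
perturbation bound = 306.2500·1/811 = 0.3776
solve Ax = b  →  x = [-39.4679 94.1453]
‖b‖ = 3.6056, ‖x‖ = 102.0836
Δx = A⁻¹·δb where δb = 1/811·3.6056·d; ‖Δx‖ = 0.1513
relative error = 0.0015
so the bound overstates the realised error by a factor of ≈ 254.8160 (computed from the unrounded values)

0.0015
0.3776


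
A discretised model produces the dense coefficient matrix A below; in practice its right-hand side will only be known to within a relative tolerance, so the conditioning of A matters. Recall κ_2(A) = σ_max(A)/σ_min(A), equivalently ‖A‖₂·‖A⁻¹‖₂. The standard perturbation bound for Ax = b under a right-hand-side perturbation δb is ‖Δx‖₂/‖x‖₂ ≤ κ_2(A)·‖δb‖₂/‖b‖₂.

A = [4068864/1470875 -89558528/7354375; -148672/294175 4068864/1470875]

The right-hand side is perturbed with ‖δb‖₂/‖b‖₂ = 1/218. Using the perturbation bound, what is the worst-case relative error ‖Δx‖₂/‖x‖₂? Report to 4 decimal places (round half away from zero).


0.5017

M = AᵀA = [10177417216/1287015625 -225773125632/6435078125; -225773125632/6435078125 5017621233664/32175390625]. tr(M)=3136262144/19140625, det(M)=1073741824/478515625
λ_max, λ_min = (3136262144/19140625 ± √9832851901551476736/366363525390625)/2 = 4096/25, 262144/19140625
σ_max=√(4096/25)=(64/5), σ_min=√(262144/19140625)=(512/4375) → κ = 109.3750
κ_2(A)·‖δb‖/‖b‖ = 0.5017


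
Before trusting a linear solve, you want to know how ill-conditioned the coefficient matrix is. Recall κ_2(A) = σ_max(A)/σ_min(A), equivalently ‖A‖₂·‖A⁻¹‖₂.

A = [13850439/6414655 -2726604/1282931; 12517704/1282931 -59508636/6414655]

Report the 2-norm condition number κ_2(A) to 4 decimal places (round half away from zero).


form AᵀA = [2444472038241/24478167025 -93120303780/979126681; -93120303780/979126681 2217214154016/24478167025] with trace 5543027577/29106025 and determinant 362673936/727650625
solving λ² − 5543027577/29106025·λ + 362673936/727650625 = 0 gives λ = 4761/25, 76176/29106025
σ_max=√(4761/25)=(69/5), σ_min=√(76176/29106025)=(276/5395) → κ = 269.7500

269.7500


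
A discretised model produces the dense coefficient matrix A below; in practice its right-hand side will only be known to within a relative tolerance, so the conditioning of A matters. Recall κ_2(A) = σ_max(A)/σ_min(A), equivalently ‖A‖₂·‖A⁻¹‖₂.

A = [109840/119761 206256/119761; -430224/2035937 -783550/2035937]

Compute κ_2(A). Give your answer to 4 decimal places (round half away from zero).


365.1250

M = AᵀA = [2184311296/2465817649 4095444960/2465817649; 4095444960/2465817649 7679033284/2465817649]. tr(M)=34129220/8532241, det(M)=1024/8532241
solving λ² − 34129220/8532241·λ + 1024/8532241 = 0 gives λ = 4, 256/8532241
σ_max=√4=2, σ_min=√(256/8532241)=(16/2921) → κ = 365.1250


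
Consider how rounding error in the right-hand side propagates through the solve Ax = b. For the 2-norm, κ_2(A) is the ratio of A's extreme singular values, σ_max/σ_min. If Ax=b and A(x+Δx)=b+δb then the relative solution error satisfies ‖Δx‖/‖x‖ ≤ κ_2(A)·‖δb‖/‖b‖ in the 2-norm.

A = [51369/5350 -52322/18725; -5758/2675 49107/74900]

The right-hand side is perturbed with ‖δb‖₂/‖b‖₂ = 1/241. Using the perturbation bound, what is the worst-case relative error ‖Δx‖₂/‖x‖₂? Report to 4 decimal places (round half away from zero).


1.5539

form AᵀA = [2771392417/28622500 -2829107871/100178750; -2829107871/100178750 46212964393/5610010000] with trace 943049405/8976016 and determinant 2825761/35904064
char-poly roots: 1681/16 and 1681/2244004
so κ_2 = √((1681/16) / (1681/2244004)) = 374.5000
perturbation bound = 374.5000·1/241 = 1.5539


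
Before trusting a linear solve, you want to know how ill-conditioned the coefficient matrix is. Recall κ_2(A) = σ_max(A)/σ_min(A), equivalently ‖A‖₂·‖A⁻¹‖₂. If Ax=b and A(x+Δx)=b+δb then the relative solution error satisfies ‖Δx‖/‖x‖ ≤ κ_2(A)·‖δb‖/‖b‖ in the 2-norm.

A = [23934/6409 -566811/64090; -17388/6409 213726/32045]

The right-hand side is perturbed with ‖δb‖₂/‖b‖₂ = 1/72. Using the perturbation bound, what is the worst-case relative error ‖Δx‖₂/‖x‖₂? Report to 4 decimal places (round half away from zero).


2.1911

M = AᵀA = [875178900/41075281 -2099858985/41075281; -2099858985/41075281 20159596881/164301124]. tr(M)=140001849/972196, det(M)=202500/243049
eigenvalues of AᵀA: λ = (tr ± √(tr²−4·det))/2 = 144, 5625/972196
so κ_2 = √(144 / (5625/972196)) = 157.7600
worst-case relative error ≤ 157.7600 × 1/72 = 2.1911


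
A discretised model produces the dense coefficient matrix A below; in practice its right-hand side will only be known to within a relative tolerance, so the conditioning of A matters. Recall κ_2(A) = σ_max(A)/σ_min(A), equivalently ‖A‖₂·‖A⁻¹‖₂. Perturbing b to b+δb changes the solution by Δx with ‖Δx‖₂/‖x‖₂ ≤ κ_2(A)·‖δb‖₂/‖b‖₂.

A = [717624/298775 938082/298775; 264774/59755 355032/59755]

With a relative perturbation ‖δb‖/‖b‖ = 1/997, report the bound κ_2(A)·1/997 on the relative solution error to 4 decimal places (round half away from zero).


0.1974

AᵀA = [7846422084/308880625 10461146112/308880625; 10461146112/308880625 13948757316/308880625]; tr = 871807176/12355225, det = 63504/494209
eigenvalues of AᵀA: λ = (tr ± √(tr²−4·det))/2 = 1764/25, 900/494209
κ_2(A) = √(λ_max/λ_min) = √((1764/25) / (900/494209)) = 196.8400
worst-case relative error ≤ 196.8400 × 1/997 = 0.1974


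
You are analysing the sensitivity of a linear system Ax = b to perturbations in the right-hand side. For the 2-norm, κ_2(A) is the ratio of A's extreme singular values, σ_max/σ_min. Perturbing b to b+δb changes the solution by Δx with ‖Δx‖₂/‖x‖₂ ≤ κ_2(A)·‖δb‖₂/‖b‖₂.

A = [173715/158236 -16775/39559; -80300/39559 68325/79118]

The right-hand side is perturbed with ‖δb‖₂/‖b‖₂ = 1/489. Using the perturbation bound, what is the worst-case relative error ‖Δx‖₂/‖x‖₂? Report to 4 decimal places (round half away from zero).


M = AᵀA = [461406025/86638864 -48052125/21659716; -48052125/21659716 20048125/21659716]. tr(M)=3204725/512656, det(M)=15625/2050624
λ_max, λ_min = (3204725/512656 ± √10262252075625/262816174336)/2 = 25/4, 625/512656
κ = σ_max/σ_min = (5/2)/(25/716) = 71.6000
perturbation bound = 71.6000·1/489 = 0.1464

0.1464


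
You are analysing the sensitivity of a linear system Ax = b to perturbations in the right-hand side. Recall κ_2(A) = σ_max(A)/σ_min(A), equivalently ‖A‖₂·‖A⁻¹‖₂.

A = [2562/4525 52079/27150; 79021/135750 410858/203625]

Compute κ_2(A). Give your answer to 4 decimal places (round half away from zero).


M = AᵀA = [12151778041/18428062500 31243674784/13821046875; 31243674784/13821046875 1285467188881/165852562500]. tr(M)=1115866553/132682050, det(M)=707281/1061456400
char-poly roots: 841/100 and 841/10614564
so κ_2 = √((841/100) / (841/10614564)) = 325.8000

325.8000


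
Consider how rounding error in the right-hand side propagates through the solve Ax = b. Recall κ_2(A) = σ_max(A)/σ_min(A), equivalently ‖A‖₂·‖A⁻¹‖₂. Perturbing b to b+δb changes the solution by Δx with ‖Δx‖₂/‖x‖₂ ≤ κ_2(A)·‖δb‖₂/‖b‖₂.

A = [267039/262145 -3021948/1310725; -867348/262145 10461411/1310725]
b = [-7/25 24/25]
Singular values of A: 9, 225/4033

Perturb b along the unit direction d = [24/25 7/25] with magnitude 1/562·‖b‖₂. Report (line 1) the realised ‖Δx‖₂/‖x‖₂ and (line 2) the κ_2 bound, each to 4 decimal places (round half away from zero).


σ_max = 9, σ_min = 225/4033
κ_2(A) = 9 / (225/4033) = 161.3200
worst-case relative error ≤ 161.3200 × 1/562 = 0.2870
solve Ax = b  →  x = [-0.0427 0.1026]
‖b‖ = 1.0000, ‖x‖ = 0.1111
re-solving with b+δb shifts x by Δx of norm 0.0319
relative error = 0.2870
tightness: 0.2870 against a bound of 0.2870; the bound is attained (ratio 1)

0.2870
0.2870


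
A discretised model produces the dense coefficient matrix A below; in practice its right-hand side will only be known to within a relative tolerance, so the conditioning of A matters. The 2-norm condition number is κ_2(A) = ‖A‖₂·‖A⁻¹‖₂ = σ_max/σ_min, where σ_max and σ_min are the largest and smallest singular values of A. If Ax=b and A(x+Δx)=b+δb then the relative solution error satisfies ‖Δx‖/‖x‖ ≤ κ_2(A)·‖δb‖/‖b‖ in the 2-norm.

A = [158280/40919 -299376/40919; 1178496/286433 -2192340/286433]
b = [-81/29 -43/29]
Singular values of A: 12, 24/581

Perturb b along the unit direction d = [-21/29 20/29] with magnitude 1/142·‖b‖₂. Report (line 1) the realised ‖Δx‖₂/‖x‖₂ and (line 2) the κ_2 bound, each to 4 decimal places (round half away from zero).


σ_max = 12, σ_min = 24/581
condition number: 12 ÷ (24/581) = 290.5000
bound on ‖Δx‖/‖x‖: κ·ε = 290.5000·1/142 = 2.0458
solve Ax = b  →  x = [21.2426 11.6127]
‖b‖ = 3.1623, ‖x‖ = 24.2096
δb = ε·‖b‖·d = [-0.0161 0.0154]; solving A·Δx = δb gives ‖Δx‖ = 0.5391
relative error = 0.0223
so the bound overstates the realised error by a factor of ≈ 91.8691 (computed from the unrounded values)

0.0223
2.0458


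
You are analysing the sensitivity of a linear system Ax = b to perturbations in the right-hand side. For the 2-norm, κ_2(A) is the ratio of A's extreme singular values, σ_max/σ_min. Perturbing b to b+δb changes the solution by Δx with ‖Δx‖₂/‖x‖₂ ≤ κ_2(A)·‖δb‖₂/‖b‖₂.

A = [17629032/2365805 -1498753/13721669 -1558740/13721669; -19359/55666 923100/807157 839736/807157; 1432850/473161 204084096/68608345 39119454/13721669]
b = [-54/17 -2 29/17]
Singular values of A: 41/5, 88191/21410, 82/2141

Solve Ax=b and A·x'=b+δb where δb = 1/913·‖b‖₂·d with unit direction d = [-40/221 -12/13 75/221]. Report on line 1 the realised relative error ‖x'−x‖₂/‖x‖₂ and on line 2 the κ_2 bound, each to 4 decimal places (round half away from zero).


largest singular value 41/5, smallest 82/2141
κ_2(A) = (41/5) / (82/2141) = 214.1000
κ_2(A)·‖δb‖/‖b‖ = 0.2345
solve Ax = b  →  x = [-0.3445 -53.7159 57.0110]
‖b‖₂ = 4.1231 and ‖x‖₂ = 78.3312
with δb = [-0.0008 -0.0042 0.0015], A·Δx = δb → ‖Δx‖ = 0.1179
relative error = 0.0015
realised/bound (from unrounded values) ≈ 0.0064

0.0015
0.2345


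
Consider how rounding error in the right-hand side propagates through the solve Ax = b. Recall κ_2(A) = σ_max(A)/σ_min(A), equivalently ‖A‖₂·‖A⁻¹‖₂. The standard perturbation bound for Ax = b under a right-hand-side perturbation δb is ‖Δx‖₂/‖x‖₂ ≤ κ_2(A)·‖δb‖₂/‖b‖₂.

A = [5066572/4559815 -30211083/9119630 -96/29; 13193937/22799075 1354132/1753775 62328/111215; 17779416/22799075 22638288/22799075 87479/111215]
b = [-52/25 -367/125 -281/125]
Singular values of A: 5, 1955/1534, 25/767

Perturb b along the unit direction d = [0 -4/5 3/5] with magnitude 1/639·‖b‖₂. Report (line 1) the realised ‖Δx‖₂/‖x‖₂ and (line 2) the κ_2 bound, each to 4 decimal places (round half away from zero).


0.0066
0.2401

from the listed singular values, σ₁ = 5, σ_n = 25/767
κ_2(A) = 5 / (25/767) = 153.4000
κ_2(A)·‖δb‖/‖b‖ = 0.2401
solve Ax = b  →  x = [1.5507 -21.1902 22.3545]
‖b‖₂ = 4.2426 and ‖x‖₂ = 30.8408
Δx = A⁻¹·δb where δb = 1/639·4.2426·d; ‖Δx‖ = 0.2037
dividing the unrounded norms, ‖Δx‖/‖x‖ = 0.0066
realised/bound (from unrounded values) ≈ 0.0275


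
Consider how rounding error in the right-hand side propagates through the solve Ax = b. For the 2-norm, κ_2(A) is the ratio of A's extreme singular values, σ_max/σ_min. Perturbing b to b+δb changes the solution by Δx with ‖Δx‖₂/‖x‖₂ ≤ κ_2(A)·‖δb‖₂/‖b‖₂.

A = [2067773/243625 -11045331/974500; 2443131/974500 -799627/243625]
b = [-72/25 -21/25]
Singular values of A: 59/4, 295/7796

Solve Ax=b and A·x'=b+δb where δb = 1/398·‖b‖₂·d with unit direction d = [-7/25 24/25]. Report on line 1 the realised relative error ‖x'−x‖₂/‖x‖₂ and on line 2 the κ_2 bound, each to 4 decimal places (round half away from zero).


0.9794
0.9794

from the listed singular values, σ₁ = 59/4, σ_n = 295/7796
κ_2(A) = (59/4) / (295/7796) = 389.8000
worst-case relative error ≤ 389.8000 × 1/398 = 0.9794
solve Ax = b  →  x = [-0.1220 0.1627]
2-norm of b is 3.0000; of x, 0.2034
δb = ε·‖b‖·d = [-0.0021 0.0072]; solving A·Δx = δb gives ‖Δx‖ = 0.1992
relative error = 0.9794
realised/bound = 1 exactly: the bound is attained for this b and d


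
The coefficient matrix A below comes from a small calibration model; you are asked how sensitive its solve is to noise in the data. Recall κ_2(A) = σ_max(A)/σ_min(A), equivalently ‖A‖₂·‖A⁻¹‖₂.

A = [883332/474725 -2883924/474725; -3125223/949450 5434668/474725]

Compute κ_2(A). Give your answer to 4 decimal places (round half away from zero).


form AᵀA = [356764581/24953780 -305598258/6238445; -305598258/6238445 1047823776/6238445] with trace 909611937/4990756 and determinant 2125764/1247689
solving λ² − 909611937/4990756·λ + 2125764/1247689 = 0 gives λ = 729/4, 11664/1247689
σ_max=√(729/4)=(27/2), σ_min=√(11664/1247689)=(108/1117) → κ = 139.6250

139.6250


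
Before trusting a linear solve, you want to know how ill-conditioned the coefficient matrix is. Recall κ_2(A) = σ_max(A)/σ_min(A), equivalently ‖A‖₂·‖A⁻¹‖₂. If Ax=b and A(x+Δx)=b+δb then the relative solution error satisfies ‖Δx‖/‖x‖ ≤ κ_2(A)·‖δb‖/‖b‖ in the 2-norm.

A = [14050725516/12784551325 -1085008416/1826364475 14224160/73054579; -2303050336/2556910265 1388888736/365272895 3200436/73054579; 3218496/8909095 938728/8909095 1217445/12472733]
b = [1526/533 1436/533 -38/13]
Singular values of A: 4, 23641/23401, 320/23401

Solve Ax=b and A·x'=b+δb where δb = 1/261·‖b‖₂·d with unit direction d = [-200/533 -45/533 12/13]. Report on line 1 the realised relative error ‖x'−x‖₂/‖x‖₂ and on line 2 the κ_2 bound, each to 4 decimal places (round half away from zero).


largest singular value 4, smallest 320/23401
κ = σ_max/σ_min = 4/(320/23401) = 292.5125
bound on ‖Δx‖/‖x‖: κ·ε = 292.5125·1/261 = 1.1207
solve Ax = b  →  x = [63.3558 18.9996 -284.9435]
‖b‖ = 4.8990, ‖x‖ = 292.5196
with δb = [-0.0070 -0.0016 0.0173], A·Δx = δb → ‖Δx‖ = 1.3726
dividing the unrounded norms, ‖Δx‖/‖x‖ = 0.0047
realised/bound (from unrounded values) ≈ 0.0042

0.0047
1.1207


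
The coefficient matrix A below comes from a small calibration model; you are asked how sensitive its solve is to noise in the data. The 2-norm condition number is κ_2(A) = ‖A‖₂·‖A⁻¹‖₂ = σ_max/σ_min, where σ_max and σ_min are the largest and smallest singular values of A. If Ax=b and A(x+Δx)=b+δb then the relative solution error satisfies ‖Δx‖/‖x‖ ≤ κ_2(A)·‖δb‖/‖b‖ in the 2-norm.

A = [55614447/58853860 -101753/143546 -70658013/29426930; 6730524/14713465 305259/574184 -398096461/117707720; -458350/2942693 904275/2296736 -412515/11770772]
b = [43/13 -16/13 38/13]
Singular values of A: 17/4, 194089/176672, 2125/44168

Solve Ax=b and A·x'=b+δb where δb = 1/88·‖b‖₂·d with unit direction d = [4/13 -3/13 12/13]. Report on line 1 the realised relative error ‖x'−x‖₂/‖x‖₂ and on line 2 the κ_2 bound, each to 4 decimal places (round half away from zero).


σ_max = 17/4, σ_min = 2125/44168
κ = σ_max/σ_min = (17/4)/(2125/44168) = 88.3360
κ_2(A)·‖δb‖/‖b‖ = 1.0038
solve Ax = b  →  x = [72.4569 37.5182 16.0616]
2-norm of b is 4.5826; of x, 83.1600
Δx = A⁻¹·δb where δb = 1/88·4.5826·d; ‖Δx‖ = 1.0824
realised ‖Δx‖/‖x‖ = 0.0130
realised/bound (from unrounded values) ≈ 0.0130

0.0130
1.0038


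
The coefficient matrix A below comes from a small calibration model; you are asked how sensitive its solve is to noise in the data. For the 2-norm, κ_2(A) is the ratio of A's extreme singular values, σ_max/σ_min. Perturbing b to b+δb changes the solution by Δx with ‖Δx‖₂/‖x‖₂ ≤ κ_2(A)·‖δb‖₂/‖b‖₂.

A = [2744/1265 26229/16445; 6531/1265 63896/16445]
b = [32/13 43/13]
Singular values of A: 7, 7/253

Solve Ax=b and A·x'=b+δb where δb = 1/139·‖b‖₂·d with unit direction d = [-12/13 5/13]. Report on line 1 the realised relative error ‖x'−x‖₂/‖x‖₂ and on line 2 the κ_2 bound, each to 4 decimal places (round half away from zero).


from the listed singular values, σ₁ = 7, σ_n = 7/253
κ = σ_max/σ_min = 7/(7/253) = 253.0000
κ_2(A)·‖δb‖/‖b‖ = 1.8201
solve Ax = b  →  x = [22.1429 -28.5714]
‖b‖₂ = 4.1231 and ‖x‖₂ = 36.1474
with δb = [-0.0274 0.0114], A·Δx = δb → ‖Δx‖ = 1.0721
dividing the unrounded norms, ‖Δx‖/‖x‖ = 0.0297
tightness: 0.0297 against a bound of 1.8201 (unrounded ratio ≈ 0.0163)

0.0297
1.8201


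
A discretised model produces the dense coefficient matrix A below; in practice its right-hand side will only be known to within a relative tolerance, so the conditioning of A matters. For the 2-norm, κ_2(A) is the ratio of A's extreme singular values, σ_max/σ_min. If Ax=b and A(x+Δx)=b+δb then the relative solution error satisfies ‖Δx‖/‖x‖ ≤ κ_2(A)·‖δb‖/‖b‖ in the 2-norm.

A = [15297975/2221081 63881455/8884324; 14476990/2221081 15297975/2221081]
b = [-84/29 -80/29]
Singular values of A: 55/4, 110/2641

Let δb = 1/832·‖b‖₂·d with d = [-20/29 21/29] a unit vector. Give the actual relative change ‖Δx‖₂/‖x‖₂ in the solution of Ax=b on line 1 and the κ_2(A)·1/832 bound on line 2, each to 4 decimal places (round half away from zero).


from the listed singular values, σ₁ = 55/4, σ_n = 110/2641
κ = σ_max/σ_min = (55/4)/(110/2641) = 330.1250
perturbation bound = 330.1250·1/832 = 0.3968
solve Ax = b  →  x = [-0.2006 -0.2107]
‖b‖ = 4.0000, ‖x‖ = 0.2909
re-solving with b+δb shifts x by Δx of norm 0.1154
realised ‖Δx‖/‖x‖ = 0.3968
tightness: 0.3968 against a bound of 0.3968; the bound is attained (ratio 1)

0.3968
0.3968


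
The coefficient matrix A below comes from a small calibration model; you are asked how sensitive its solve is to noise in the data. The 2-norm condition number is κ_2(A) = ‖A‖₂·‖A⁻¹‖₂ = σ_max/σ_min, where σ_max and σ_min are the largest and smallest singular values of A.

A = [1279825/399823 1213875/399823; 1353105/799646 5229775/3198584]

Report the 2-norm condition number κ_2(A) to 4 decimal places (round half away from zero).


M = AᵀA = [29005886725/2212573444 110495487375/8850293776; 110495487375/8850293776 420948330625/35401175104]. tr(M)=1052369225/42094144, det(M)=390625/42094144
char-poly roots: 25 and 15625/42094144
κ = σ_max/σ_min = 5/(125/6488) = 259.5200

259.5200


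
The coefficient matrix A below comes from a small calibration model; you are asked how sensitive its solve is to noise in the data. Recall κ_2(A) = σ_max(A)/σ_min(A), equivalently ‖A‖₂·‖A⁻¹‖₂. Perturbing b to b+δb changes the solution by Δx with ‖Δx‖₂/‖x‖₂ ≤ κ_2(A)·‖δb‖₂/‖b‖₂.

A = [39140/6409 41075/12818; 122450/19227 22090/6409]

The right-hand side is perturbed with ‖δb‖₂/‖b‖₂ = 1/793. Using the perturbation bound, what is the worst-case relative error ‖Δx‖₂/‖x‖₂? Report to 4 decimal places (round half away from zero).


0.1967

AᵀA = [34222900/439569 6083750/146523; 6083750/146523 4327025/195364]; tr = 608425/6084, det = 625/1521
eigenvalues of AᵀA: λ = (tr ± √(tr²−4·det))/2 = 100, 25/6084
κ = σ_max/σ_min = 10/(5/78) = 156.0000
perturbation bound = 156.0000·1/793 = 0.1967


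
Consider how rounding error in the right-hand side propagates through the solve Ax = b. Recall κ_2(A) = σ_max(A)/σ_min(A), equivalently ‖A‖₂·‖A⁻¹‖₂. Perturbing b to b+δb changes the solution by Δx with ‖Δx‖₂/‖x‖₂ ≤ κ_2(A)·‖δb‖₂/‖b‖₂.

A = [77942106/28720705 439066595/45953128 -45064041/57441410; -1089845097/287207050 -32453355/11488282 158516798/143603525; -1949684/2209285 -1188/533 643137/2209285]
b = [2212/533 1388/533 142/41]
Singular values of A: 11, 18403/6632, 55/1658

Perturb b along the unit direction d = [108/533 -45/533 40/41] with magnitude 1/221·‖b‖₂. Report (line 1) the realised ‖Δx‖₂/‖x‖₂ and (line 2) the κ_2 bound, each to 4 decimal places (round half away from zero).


0.0068
1.5005

from the listed singular values, σ₁ = 11, σ_n = 55/1658
κ = σ_max/σ_min = 11/(55/1658) = 331.6000
worst-case relative error ≤ 331.6000 × 1/221 = 1.5005
solve Ax = b  →  x = [32.5526 0.7223 116.1115]
‖b‖ = 6.0000, ‖x‖ = 120.5906
δb = ε·‖b‖·d = [0.0055 -0.0023 0.0265]; solving A·Δx = δb gives ‖Δx‖ = 0.8184
realised ‖Δx‖/‖x‖ = 0.0068
realised/bound (from unrounded values) ≈ 0.0045


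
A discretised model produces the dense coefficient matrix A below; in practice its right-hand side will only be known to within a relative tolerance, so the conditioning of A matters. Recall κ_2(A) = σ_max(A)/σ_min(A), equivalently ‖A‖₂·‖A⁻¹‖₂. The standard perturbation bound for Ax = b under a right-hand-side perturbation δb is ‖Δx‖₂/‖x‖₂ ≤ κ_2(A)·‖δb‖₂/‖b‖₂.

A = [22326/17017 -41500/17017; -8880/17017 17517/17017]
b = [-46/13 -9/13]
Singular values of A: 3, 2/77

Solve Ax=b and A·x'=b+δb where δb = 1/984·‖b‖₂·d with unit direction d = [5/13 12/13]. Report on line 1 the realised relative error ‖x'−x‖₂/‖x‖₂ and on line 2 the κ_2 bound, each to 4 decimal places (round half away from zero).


0.0018
0.1174

from the listed singular values, σ₁ = 3, σ_n = 2/77
κ = σ_max/σ_min = 3/(2/77) = 115.5000
perturbation bound = 115.5000·1/984 = 0.1174
solve Ax = b  →  x = [-68.4118 -35.3529]
‖b‖ = 3.6056, ‖x‖ = 77.0065
Δx = A⁻¹·δb where δb = 1/984·3.6056·d; ‖Δx‖ = 0.1411
relative error = 0.0018
tightness: 0.0018 against a bound of 0.1174 (unrounded ratio ≈ 0.0156)
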